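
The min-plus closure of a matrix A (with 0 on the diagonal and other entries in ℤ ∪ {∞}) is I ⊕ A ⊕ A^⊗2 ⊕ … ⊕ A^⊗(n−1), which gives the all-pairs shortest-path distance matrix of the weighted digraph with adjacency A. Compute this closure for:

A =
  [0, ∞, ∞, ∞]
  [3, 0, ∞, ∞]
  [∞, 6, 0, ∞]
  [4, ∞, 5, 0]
Closure =
  [0, ∞, ∞, ∞]
  [3, 0, ∞, ∞]
  [9, 6, 0, ∞]
  [4, 11, 5, 0]

This is the Floyd-Warshall all-pairs shortest-path computation. For each intermediate vertex k = 0, 1, …, 3, update dist[i][j] ← min(dist[i][j], dist[i][k] + dist[k][j]). The final matrix gives, for each (i, j), the minimum total weight of any directed path from i to j (possibly empty when i = j).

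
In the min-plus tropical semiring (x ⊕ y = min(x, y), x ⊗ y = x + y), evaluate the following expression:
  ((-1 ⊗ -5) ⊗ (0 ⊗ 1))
((-1 ⊗ -5) ⊗ (0 ⊗ 1)) = -5

Expand innermost to outermost. Recall ⊕ takes the minimum of its arguments and ⊗ takes their sum. Working out the expression ((-1 ⊗ -5) ⊗ (0 ⊗ 1)) gives -5.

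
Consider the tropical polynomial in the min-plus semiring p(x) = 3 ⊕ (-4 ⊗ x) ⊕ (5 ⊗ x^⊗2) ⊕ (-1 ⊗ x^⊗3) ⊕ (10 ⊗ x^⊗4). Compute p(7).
p(7) = 3

A tropical monomial a ⊗ x^⊗i evaluates to a + i · x. Evaluating each term at x = 7:
  Term 0 contributes 3 + 0 · 7 = 3
  Term 1 contributes -4 + 1 · 7 = 3
  Term 2 contributes 5 + 2 · 7 = 19
  Term 3 contributes -1 + 3 · 7 = 20
  Term 4 contributes 10 + 4 · 7 = 38
p(7) = ⊕ of these = min[3, 3, 19, 20, 38] = 3.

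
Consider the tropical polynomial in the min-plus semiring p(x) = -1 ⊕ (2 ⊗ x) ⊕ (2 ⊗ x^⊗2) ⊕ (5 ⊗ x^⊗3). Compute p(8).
p(8) = -1

A tropical monomial a ⊗ x^⊗i evaluates to a + i · x. Evaluating each term at x = 8:
  Term 0 contributes -1 + 0 · 8 = -1
  Term 1 contributes 2 + 1 · 8 = 10
  Term 2 contributes 2 + 2 · 8 = 18
  Term 3 contributes 5 + 3 · 8 = 29
p(8) = ⊕ of these = min[-1, 10, 18, 29] = -1.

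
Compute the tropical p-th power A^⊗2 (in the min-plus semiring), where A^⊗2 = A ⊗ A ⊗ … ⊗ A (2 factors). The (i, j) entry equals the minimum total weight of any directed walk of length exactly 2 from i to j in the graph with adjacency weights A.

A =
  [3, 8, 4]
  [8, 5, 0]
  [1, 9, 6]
A^⊗2 =
  [5, 11, 7]
  [1, 9, 5]
  [4, 9, 5]

Each entry (A^⊗2)_ij equals the minimum over all length-2 walks i = v_0 → v_1 → … → v_2 = j of Σ_t A[v_t][v_{t+1}]. For example, for (i, j) = (0, 2) we minimise over 3 possible intermediate vertex sequences; the minimum is 7, attained along the walk 0 → 0 → 2.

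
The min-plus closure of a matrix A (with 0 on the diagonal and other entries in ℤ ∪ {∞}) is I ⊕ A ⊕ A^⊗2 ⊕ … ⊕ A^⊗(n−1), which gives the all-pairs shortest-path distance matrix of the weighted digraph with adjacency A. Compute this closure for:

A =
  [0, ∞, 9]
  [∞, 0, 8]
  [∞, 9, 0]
Closure =
  [0, 18, 9]
  [∞, 0, 8]
  [∞, 9, 0]

This is the Floyd-Warshall all-pairs shortest-path computation. For each intermediate vertex k = 0, 1, …, 2, update dist[i][j] ← min(dist[i][j], dist[i][k] + dist[k][j]). The final matrix gives, for each (i, j), the minimum total weight of any directed path from i to j (possibly empty when i = j).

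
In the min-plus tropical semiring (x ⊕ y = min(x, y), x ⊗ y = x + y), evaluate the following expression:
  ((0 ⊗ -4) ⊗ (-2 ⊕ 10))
((0 ⊗ -4) ⊗ (-2 ⊕ 10)) = -6

Expand innermost to outermost. Recall ⊕ takes the minimum of its arguments and ⊗ takes their sum. Working out the expression ((0 ⊗ -4) ⊗ (-2 ⊕ 10)) gives -6.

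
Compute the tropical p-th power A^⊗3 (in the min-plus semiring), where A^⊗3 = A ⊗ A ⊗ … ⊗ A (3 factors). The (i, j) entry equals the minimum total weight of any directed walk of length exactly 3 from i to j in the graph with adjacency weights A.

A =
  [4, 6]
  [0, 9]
A^⊗3 =
  [10, 12]
  [6, 10]

Each entry (A^⊗3)_ij equals the minimum over all length-3 walks i = v_0 → v_1 → … → v_3 = j of Σ_t A[v_t][v_{t+1}]. For example, for (i, j) = (0, 1) we minimise over 4 possible intermediate vertex sequences; the minimum is 12, attained along the walk 0 → 1 → 0 → 1.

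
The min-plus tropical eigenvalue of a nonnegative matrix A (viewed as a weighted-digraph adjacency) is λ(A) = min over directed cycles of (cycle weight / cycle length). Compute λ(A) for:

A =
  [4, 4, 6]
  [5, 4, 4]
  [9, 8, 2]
λ(A) = 2

Enumerate directed cycles and compute their means (weight / length). Sample:
  cycle 0 → 0: weight = 4, length = 1, mean = 4/1 ≈ 4.000
  cycle 1 → 1: weight = 4, length = 1, mean = 4/1 ≈ 4.000
  cycle 2 → 2: weight = 2, length = 1, mean = 2/1 ≈ 2.000
  cycle 0 → 1 → 0: weight = 9, length = 2, mean = 9/2 ≈ 4.500
  cycle 0 → 2 → 0: weight = 15, length = 2, mean = 15/2 ≈ 7.500
  cycle 1 → 0 → 1: weight = 9, length = 2, mean = 9/2 ≈ 4.500
Minimum mean = 2.000, attained e.g. along the cycle 2 → 2 with weight 2 and length 1. So λ(A) = 2/1 = 2.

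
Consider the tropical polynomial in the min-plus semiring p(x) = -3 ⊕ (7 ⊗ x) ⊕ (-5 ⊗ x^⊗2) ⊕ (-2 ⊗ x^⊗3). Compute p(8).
p(8) = -3

A tropical monomial a ⊗ x^⊗i evaluates to a + i · x. Evaluating each term at x = 8:
  Term 0 contributes -3 + 0 · 8 = -3
  Term 1 contributes 7 + 1 · 8 = 15
  Term 2 contributes -5 + 2 · 8 = 11
  Term 3 contributes -2 + 3 · 8 = 22
p(8) = ⊕ of these = min[-3, 15, 11, 22] = -3.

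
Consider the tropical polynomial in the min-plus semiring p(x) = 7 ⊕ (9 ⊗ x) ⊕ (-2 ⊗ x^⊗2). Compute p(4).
p(4) = 6

A tropical monomial a ⊗ x^⊗i evaluates to a + i · x. Evaluating each term at x = 4:
  Term 0 contributes 7 + 0 · 4 = 7
  Term 1 contributes 9 + 1 · 4 = 13
  Term 2 contributes -2 + 2 · 4 = 6
p(4) = ⊕ of these = min[7, 13, 6] = 6.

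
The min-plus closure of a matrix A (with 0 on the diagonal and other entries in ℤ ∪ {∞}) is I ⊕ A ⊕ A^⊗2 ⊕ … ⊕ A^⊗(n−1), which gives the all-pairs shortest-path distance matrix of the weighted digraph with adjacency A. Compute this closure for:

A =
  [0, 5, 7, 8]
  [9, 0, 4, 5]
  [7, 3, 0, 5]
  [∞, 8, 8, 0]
Closure =
  [0, 5, 7, 8]
  [9, 0, 4, 5]
  [7, 3, 0, 5]
  [15, 8, 8, 0]

This is the Floyd-Warshall all-pairs shortest-path computation. For each intermediate vertex k = 0, 1, …, 3, update dist[i][j] ← min(dist[i][j], dist[i][k] + dist[k][j]). The final matrix gives, for each (i, j), the minimum total weight of any directed path from i to j (possibly empty when i = j).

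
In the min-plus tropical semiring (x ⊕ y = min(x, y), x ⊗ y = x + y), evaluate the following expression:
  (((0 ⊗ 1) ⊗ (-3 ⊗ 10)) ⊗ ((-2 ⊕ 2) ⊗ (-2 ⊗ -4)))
(((0 ⊗ 1) ⊗ (-3 ⊗ 10)) ⊗ ((-2 ⊕ 2) ⊗ (-2 ⊗ -4))) = 0

Expand innermost to outermost. Recall ⊕ takes the minimum of its arguments and ⊗ takes their sum. Working out the expression (((0 ⊗ 1) ⊗ (-3 ⊗ 10)) ⊗ ((-2 ⊕ 2) ⊗ (-2 ⊗ -4))) gives 0.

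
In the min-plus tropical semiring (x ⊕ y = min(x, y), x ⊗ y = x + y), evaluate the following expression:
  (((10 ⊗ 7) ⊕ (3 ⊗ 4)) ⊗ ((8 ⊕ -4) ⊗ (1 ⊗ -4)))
(((10 ⊗ 7) ⊕ (3 ⊗ 4)) ⊗ ((8 ⊕ -4) ⊗ (1 ⊗ -4))) = 0

Expand innermost to outermost. Recall ⊕ takes the minimum of its arguments and ⊗ takes their sum. Working out the expression (((10 ⊗ 7) ⊕ (3 ⊗ 4)) ⊗ ((8 ⊕ -4) ⊗ (1 ⊗ -4))) gives 0.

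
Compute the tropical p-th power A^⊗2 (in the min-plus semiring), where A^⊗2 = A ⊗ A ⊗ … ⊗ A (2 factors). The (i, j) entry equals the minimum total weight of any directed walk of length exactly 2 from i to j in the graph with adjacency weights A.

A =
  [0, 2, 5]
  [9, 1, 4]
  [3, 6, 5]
A^⊗2 =
  [0, 2, 5]
  [7, 2, 5]
  [3, 5, 8]

Each entry (A^⊗2)_ij equals the minimum over all length-2 walks i = v_0 → v_1 → … → v_2 = j of Σ_t A[v_t][v_{t+1}]. For example, for (i, j) = (0, 2) we minimise over 3 possible intermediate vertex sequences; the minimum is 5, attained along the walk 0 → 0 → 2.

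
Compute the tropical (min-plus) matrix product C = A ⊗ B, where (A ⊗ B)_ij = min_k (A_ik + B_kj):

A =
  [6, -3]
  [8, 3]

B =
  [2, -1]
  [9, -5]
A ⊗ B =
  [6, -8]
  [10, -2]

Apply the min-plus product entry-by-entry:
  C[0][0] = min over k of (A[0][0] + B[0][0] = 6 + 2 = 8, A[0][1] + B[1][0] = -3 + 9 = 6) = 6 (attained at k = 1)
  C[0][1] = min over k of (A[0][0] + B[0][1] = 6 + -1 = 5, A[0][1] + B[1][1] = -3 + -5 = -8) = -8 (attained at k = 1)
  C[1][0] = min over k of (A[1][0] + B[0][0] = 8 + 2 = 10, A[1][1] + B[1][0] = 3 + 9 = 12) = 10 (attained at k = 0)
  C[1][1] = min over k of (A[1][0] + B[0][1] = 8 + -1 = 7, A[1][1] + B[1][1] = 3 + -5 = -2) = -2 (attained at k = 1)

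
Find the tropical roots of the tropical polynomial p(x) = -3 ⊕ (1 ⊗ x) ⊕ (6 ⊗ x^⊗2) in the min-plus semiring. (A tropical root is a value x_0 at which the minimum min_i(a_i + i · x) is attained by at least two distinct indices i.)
Roots: {-5, -4}

Each tropical root is a break point of the lower envelope of the lines y = a_i + i · x (there are 3 lines, with slopes 0, 1, ..., 2). Only the lines that attain the minimum somewhere contribute to roots; other lines are dominated. Here the surviving (envelope) indices are i = 2, i = 1, i = 0.
Intersections between consecutive envelope lines give the roots: for adjacent envelope indices i < j the intersection is x = (a_i − a_j) / (j − i). Reading off the sorted break points: {-5, -4}.
Verification: at each break x_0, at least two indices attain the minimum of min_i(a_i + i · x_0).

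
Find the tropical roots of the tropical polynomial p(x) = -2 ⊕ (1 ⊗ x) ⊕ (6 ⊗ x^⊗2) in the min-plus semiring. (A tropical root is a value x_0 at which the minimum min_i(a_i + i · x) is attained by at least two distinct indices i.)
Roots: {-5, -3}

Each tropical root is a break point of the lower envelope of the lines y = a_i + i · x (there are 3 lines, with slopes 0, 1, ..., 2). Only the lines that attain the minimum somewhere contribute to roots; other lines are dominated. Here the surviving (envelope) indices are i = 2, i = 1, i = 0.
Intersections between consecutive envelope lines give the roots: for adjacent envelope indices i < j the intersection is x = (a_i − a_j) / (j − i). Reading off the sorted break points: {-5, -3}.
Verification: at each break x_0, at least two indices attain the minimum of min_i(a_i + i · x_0).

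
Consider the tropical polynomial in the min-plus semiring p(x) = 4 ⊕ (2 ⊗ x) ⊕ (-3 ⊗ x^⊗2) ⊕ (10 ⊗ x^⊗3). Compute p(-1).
p(-1) = -5

A tropical monomial a ⊗ x^⊗i evaluates to a + i · x. Evaluating each term at x = -1:
  Term 0 contributes 4 + 0 · -1 = 4
  Term 1 contributes 2 + 1 · -1 = 1
  Term 2 contributes -3 + 2 · -1 = -5
  Term 3 contributes 10 + 3 · -1 = 7
p(-1) = ⊕ of these = min[4, 1, -5, 7] = -5.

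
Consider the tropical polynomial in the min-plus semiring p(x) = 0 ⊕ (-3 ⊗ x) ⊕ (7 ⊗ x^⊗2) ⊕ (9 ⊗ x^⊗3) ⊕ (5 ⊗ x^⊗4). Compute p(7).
p(7) = 0

A tropical monomial a ⊗ x^⊗i evaluates to a + i · x. Evaluating each term at x = 7:
  Term 0 contributes 0 + 0 · 7 = 0
  Term 1 contributes -3 + 1 · 7 = 4
  Term 2 contributes 7 + 2 · 7 = 21
  Term 3 contributes 9 + 3 · 7 = 30
  Term 4 contributes 5 + 4 · 7 = 33
p(7) = ⊕ of these = min[0, 4, 21, 30, 33] = 0.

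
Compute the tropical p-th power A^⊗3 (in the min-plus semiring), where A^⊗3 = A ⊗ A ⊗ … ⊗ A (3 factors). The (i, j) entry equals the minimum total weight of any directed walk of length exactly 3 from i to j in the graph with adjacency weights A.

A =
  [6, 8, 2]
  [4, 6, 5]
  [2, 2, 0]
A^⊗3 =
  [4, 4, 2]
  [7, 7, 5]
  [2, 2, 0]

Each entry (A^⊗3)_ij equals the minimum over all length-3 walks i = v_0 → v_1 → … → v_3 = j of Σ_t A[v_t][v_{t+1}]. For example, for (i, j) = (0, 2) we minimise over 9 possible intermediate vertex sequences; the minimum is 2, attained along the walk 0 → 2 → 2 → 2.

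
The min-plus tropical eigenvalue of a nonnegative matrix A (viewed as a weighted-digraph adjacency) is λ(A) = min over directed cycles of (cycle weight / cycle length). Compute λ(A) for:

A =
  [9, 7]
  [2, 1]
λ(A) = 1

Enumerate directed cycles and compute their means (weight / length). Sample:
  cycle 0 → 0: weight = 9, length = 1, mean = 9/1 ≈ 9.000
  cycle 1 → 1: weight = 1, length = 1, mean = 1/1 ≈ 1.000
  cycle 0 → 1 → 0: weight = 9, length = 2, mean = 9/2 ≈ 4.500
  cycle 1 → 0 → 1: weight = 9, length = 2, mean = 9/2 ≈ 4.500
Minimum mean = 1.000, attained e.g. along the cycle 1 → 1 with weight 1 and length 1. So λ(A) = 1/1 = 1.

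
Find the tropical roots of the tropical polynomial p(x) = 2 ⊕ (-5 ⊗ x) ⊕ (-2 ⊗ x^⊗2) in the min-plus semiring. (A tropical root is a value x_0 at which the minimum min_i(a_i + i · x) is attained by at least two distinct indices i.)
Roots: {-3, 7}

Each tropical root is a break point of the lower envelope of the lines y = a_i + i · x (there are 3 lines, with slopes 0, 1, ..., 2). Only the lines that attain the minimum somewhere contribute to roots; other lines are dominated. Here the surviving (envelope) indices are i = 2, i = 1, i = 0.
Intersections between consecutive envelope lines give the roots: for adjacent envelope indices i < j the intersection is x = (a_i − a_j) / (j − i). Reading off the sorted break points: {-3, 7}.
Verification: at each break x_0, at least two indices attain the minimum of min_i(a_i + i · x_0).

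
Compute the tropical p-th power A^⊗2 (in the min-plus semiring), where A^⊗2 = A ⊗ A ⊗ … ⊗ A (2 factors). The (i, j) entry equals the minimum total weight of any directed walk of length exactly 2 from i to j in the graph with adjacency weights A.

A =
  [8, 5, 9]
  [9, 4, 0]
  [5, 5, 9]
A^⊗2 =
  [14, 9, 5]
  [5, 5, 4]
  [13, 9, 5]

Each entry (A^⊗2)_ij equals the minimum over all length-2 walks i = v_0 → v_1 → … → v_2 = j of Σ_t A[v_t][v_{t+1}]. For example, for (i, j) = (0, 2) we minimise over 3 possible intermediate vertex sequences; the minimum is 5, attained along the walk 0 → 1 → 2.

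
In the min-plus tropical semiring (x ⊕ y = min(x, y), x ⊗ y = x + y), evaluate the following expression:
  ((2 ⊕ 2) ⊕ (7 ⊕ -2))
((2 ⊕ 2) ⊕ (7 ⊕ -2)) = -2

Expand innermost to outermost. Recall ⊕ takes the minimum of its arguments and ⊗ takes their sum. Working out the expression ((2 ⊕ 2) ⊕ (7 ⊕ -2)) gives -2.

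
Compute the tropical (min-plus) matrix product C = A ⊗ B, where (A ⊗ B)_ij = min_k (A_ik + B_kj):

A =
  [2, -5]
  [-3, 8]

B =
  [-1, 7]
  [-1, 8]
A ⊗ B =
  [-6, 3]
  [-4, 4]

Apply the min-plus product entry-by-entry:
  C[0][0] = min over k of (A[0][0] + B[0][0] = 2 + -1 = 1, A[0][1] + B[1][0] = -5 + -1 = -6) = -6 (attained at k = 1)
  C[0][1] = min over k of (A[0][0] + B[0][1] = 2 + 7 = 9, A[0][1] + B[1][1] = -5 + 8 = 3) = 3 (attained at k = 1)
  C[1][0] = min over k of (A[1][0] + B[0][0] = -3 + -1 = -4, A[1][1] + B[1][0] = 8 + -1 = 7) = -4 (attained at k = 0)
  C[1][1] = min over k of (A[1][0] + B[0][1] = -3 + 7 = 4, A[1][1] + B[1][1] = 8 + 8 = 16) = 4 (attained at k = 0)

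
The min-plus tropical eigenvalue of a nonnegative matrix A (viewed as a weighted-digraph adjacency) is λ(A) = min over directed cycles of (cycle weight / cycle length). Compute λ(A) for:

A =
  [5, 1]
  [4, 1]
λ(A) = 1

Enumerate directed cycles and compute their means (weight / length). Sample:
  cycle 0 → 0: weight = 5, length = 1, mean = 5/1 ≈ 5.000
  cycle 1 → 1: weight = 1, length = 1, mean = 1/1 ≈ 1.000
  cycle 0 → 1 → 0: weight = 5, length = 2, mean = 5/2 ≈ 2.500
  cycle 1 → 0 → 1: weight = 5, length = 2, mean = 5/2 ≈ 2.500
Minimum mean = 1.000, attained e.g. along the cycle 1 → 1 with weight 1 and length 1. So λ(A) = 1/1 = 1.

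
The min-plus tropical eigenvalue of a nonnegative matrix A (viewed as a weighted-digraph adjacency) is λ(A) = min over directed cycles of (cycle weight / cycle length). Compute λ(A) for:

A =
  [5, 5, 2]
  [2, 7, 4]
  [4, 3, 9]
λ(A) = 7/3

Enumerate directed cycles and compute their means (weight / length). Sample:
  cycle 0 → 0: weight = 5, length = 1, mean = 5/1 ≈ 5.000
  cycle 1 → 1: weight = 7, length = 1, mean = 7/1 ≈ 7.000
  cycle 2 → 2: weight = 9, length = 1, mean = 9/1 ≈ 9.000
  cycle 0 → 1 → 0: weight = 7, length = 2, mean = 7/2 ≈ 3.500
  cycle 0 → 2 → 0: weight = 6, length = 2, mean = 6/2 ≈ 3.000
  cycle 1 → 0 → 1: weight = 7, length = 2, mean = 7/2 ≈ 3.500
Minimum mean = 2.333, attained e.g. along the cycle 0 → 2 → 1 → 0 with weight 7 and length 3. So λ(A) = 7/3 = 7/3.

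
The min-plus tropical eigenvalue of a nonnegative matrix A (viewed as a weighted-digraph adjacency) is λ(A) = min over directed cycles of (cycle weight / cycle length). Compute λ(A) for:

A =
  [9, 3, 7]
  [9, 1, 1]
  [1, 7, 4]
λ(A) = 1

Enumerate directed cycles and compute their means (weight / length). Sample:
  cycle 0 → 0: weight = 9, length = 1, mean = 9/1 ≈ 9.000
  cycle 1 → 1: weight = 1, length = 1, mean = 1/1 ≈ 1.000
  cycle 2 → 2: weight = 4, length = 1, mean = 4/1 ≈ 4.000
  cycle 0 → 1 → 0: weight = 12, length = 2, mean = 12/2 ≈ 6.000
  cycle 0 → 2 → 0: weight = 8, length = 2, mean = 8/2 ≈ 4.000
  cycle 1 → 0 → 1: weight = 12, length = 2, mean = 12/2 ≈ 6.000
Minimum mean = 1.000, attained e.g. along the cycle 1 → 1 with weight 1 and length 1. So λ(A) = 1/1 = 1.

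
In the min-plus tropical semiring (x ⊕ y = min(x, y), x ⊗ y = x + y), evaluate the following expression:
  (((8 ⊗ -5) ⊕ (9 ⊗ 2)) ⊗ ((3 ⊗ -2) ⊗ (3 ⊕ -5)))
(((8 ⊗ -5) ⊕ (9 ⊗ 2)) ⊗ ((3 ⊗ -2) ⊗ (3 ⊕ -5))) = -1

Expand innermost to outermost. Recall ⊕ takes the minimum of its arguments and ⊗ takes their sum. Working out the expression (((8 ⊗ -5) ⊕ (9 ⊗ 2)) ⊗ ((3 ⊗ -2) ⊗ (3 ⊕ -5))) gives -1.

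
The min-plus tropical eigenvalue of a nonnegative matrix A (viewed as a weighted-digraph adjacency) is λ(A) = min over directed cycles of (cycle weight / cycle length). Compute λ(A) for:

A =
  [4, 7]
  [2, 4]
λ(A) = 4

Enumerate directed cycles and compute their means (weight / length). Sample:
  cycle 0 → 0: weight = 4, length = 1, mean = 4/1 ≈ 4.000
  cycle 1 → 1: weight = 4, length = 1, mean = 4/1 ≈ 4.000
  cycle 0 → 1 → 0: weight = 9, length = 2, mean = 9/2 ≈ 4.500
  cycle 1 → 0 → 1: weight = 9, length = 2, mean = 9/2 ≈ 4.500
Minimum mean = 4.000, attained e.g. along the cycle 0 → 0 with weight 4 and length 1. So λ(A) = 4/1 = 4.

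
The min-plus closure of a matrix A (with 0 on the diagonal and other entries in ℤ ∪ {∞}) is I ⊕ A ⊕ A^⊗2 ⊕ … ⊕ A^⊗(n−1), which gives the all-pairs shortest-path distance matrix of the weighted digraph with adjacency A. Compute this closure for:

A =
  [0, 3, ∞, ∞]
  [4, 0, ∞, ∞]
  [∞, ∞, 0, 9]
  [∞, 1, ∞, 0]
Closure =
  [0, 3, ∞, ∞]
  [4, 0, ∞, ∞]
  [14, 10, 0, 9]
  [5, 1, ∞, 0]

This is the Floyd-Warshall all-pairs shortest-path computation. For each intermediate vertex k = 0, 1, …, 3, update dist[i][j] ← min(dist[i][j], dist[i][k] + dist[k][j]). The final matrix gives, for each (i, j), the minimum total weight of any directed path from i to j (possibly empty when i = j).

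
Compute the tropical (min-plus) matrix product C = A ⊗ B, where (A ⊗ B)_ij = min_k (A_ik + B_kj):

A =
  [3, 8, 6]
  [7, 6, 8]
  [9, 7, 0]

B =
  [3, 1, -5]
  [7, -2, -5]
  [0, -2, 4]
A ⊗ B =
  [6, 4, -2]
  [8, 4, 1]
  [0, -2, 2]

Apply the min-plus product entry-by-entry:
  C[0][0] = min over k of (A[0][0] + B[0][0] = 3 + 3 = 6, A[0][1] + B[1][0] = 8 + 7 = 15, A[0][2] + B[2][0] = 6 + 0 = 6) = 6 (attained at k = 0)
  C[0][1] = min over k of (A[0][0] + B[0][1] = 3 + 1 = 4, A[0][1] + B[1][1] = 8 + -2 = 6, A[0][2] + B[2][1] = 6 + -2 = 4) = 4 (attained at k = 0)
  C[0][2] = min over k of (A[0][0] + B[0][2] = 3 + -5 = -2, A[0][1] + B[1][2] = 8 + -5 = 3, A[0][2] + B[2][2] = 6 + 4 = 10) = -2 (attained at k = 0)
  C[1][0] = min over k of (A[1][0] + B[0][0] = 7 + 3 = 10, A[1][1] + B[1][0] = 6 + 7 = 13, A[1][2] + B[2][0] = 8 + 0 = 8) = 8 (attained at k = 2)
  C[1][1] = min over k of (A[1][0] + B[0][1] = 7 + 1 = 8, A[1][1] + B[1][1] = 6 + -2 = 4, A[1][2] + B[2][1] = 8 + -2 = 6) = 4 (attained at k = 1)
  C[1][2] = min over k of (A[1][0] + B[0][2] = 7 + -5 = 2, A[1][1] + B[1][2] = 6 + -5 = 1, A[1][2] + B[2][2] = 8 + 4 = 12) = 1 (attained at k = 1)
  C[2][0] = min over k of (A[2][0] + B[0][0] = 9 + 3 = 12, A[2][1] + B[1][0] = 7 + 7 = 14, A[2][2] + B[2][0] = 0 + 0 = 0) = 0 (attained at k = 2)
  C[2][1] = min over k of (A[2][0] + B[0][1] = 9 + 1 = 10, A[2][1] + B[1][1] = 7 + -2 = 5, A[2][2] + B[2][1] = 0 + -2 = -2) = -2 (attained at k = 2)
  C[2][2] = min over k of (A[2][0] + B[0][2] = 9 + -5 = 4, A[2][1] + B[1][2] = 7 + -5 = 2, A[2][2] + B[2][2] = 0 + 4 = 4) = 2 (attained at k = 1)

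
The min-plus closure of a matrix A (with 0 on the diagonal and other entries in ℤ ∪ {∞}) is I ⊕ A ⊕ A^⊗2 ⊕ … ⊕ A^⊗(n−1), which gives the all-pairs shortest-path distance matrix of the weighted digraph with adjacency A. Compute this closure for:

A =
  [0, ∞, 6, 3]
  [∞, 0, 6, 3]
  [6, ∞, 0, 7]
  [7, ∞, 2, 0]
Closure =
  [0, ∞, 5, 3]
  [10, 0, 5, 3]
  [6, ∞, 0, 7]
  [7, ∞, 2, 0]

This is the Floyd-Warshall all-pairs shortest-path computation. For each intermediate vertex k = 0, 1, …, 3, update dist[i][j] ← min(dist[i][j], dist[i][k] + dist[k][j]). The final matrix gives, for each (i, j), the minimum total weight of any directed path from i to j (possibly empty when i = j).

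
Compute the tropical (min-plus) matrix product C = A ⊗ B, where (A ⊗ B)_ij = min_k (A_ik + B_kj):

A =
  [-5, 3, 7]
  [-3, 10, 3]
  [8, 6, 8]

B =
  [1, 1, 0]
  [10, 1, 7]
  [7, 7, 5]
A ⊗ B =
  [-4, -4, -5]
  [-2, -2, -3]
  [9, 7, 8]

Apply the min-plus product entry-by-entry:
  C[0][0] = min over k of (A[0][0] + B[0][0] = -5 + 1 = -4, A[0][1] + B[1][0] = 3 + 10 = 13, A[0][2] + B[2][0] = 7 + 7 = 14) = -4 (attained at k = 0)
  C[0][1] = min over k of (A[0][0] + B[0][1] = -5 + 1 = -4, A[0][1] + B[1][1] = 3 + 1 = 4, A[0][2] + B[2][1] = 7 + 7 = 14) = -4 (attained at k = 0)
  C[0][2] = min over k of (A[0][0] + B[0][2] = -5 + 0 = -5, A[0][1] + B[1][2] = 3 + 7 = 10, A[0][2] + B[2][2] = 7 + 5 = 12) = -5 (attained at k = 0)
  C[1][0] = min over k of (A[1][0] + B[0][0] = -3 + 1 = -2, A[1][1] + B[1][0] = 10 + 10 = 20, A[1][2] + B[2][0] = 3 + 7 = 10) = -2 (attained at k = 0)
  C[1][1] = min over k of (A[1][0] + B[0][1] = -3 + 1 = -2, A[1][1] + B[1][1] = 10 + 1 = 11, A[1][2] + B[2][1] = 3 + 7 = 10) = -2 (attained at k = 0)
  C[1][2] = min over k of (A[1][0] + B[0][2] = -3 + 0 = -3, A[1][1] + B[1][2] = 10 + 7 = 17, A[1][2] + B[2][2] = 3 + 5 = 8) = -3 (attained at k = 0)
  C[2][0] = min over k of (A[2][0] + B[0][0] = 8 + 1 = 9, A[2][1] + B[1][0] = 6 + 10 = 16, A[2][2] + B[2][0] = 8 + 7 = 15) = 9 (attained at k = 0)
  C[2][1] = min over k of (A[2][0] + B[0][1] = 8 + 1 = 9, A[2][1] + B[1][1] = 6 + 1 = 7, A[2][2] + B[2][1] = 8 + 7 = 15) = 7 (attained at k = 1)
  C[2][2] = min over k of (A[2][0] + B[0][2] = 8 + 0 = 8, A[2][1] + B[1][2] = 6 + 7 = 13, A[2][2] + B[2][2] = 8 + 5 = 13) = 8 (attained at k = 0)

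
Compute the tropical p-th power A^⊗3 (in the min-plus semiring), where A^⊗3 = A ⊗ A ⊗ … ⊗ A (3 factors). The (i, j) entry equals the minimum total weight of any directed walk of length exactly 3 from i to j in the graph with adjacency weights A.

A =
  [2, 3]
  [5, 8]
A^⊗3 =
  [6, 7]
  [9, 10]

Each entry (A^⊗3)_ij equals the minimum over all length-3 walks i = v_0 → v_1 → … → v_3 = j of Σ_t A[v_t][v_{t+1}]. For example, for (i, j) = (0, 1) we minimise over 4 possible intermediate vertex sequences; the minimum is 7, attained along the walk 0 → 0 → 0 → 1.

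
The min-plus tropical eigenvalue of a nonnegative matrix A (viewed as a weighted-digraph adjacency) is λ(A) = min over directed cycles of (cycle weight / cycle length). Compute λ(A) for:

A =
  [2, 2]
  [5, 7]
λ(A) = 2

Enumerate directed cycles and compute their means (weight / length). Sample:
  cycle 0 → 0: weight = 2, length = 1, mean = 2/1 ≈ 2.000
  cycle 1 → 1: weight = 7, length = 1, mean = 7/1 ≈ 7.000
  cycle 0 → 1 → 0: weight = 7, length = 2, mean = 7/2 ≈ 3.500
  cycle 1 → 0 → 1: weight = 7, length = 2, mean = 7/2 ≈ 3.500
Minimum mean = 2.000, attained e.g. along the cycle 0 → 0 with weight 2 and length 1. So λ(A) = 2/1 = 2.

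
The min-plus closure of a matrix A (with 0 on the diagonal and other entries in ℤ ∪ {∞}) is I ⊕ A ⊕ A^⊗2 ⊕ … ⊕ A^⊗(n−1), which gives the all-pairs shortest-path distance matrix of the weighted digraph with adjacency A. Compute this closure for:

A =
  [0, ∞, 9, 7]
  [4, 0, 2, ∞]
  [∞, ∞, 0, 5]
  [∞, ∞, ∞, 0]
Closure =
  [0, ∞, 9, 7]
  [4, 0, 2, 7]
  [∞, ∞, 0, 5]
  [∞, ∞, ∞, 0]

This is the Floyd-Warshall all-pairs shortest-path computation. For each intermediate vertex k = 0, 1, …, 3, update dist[i][j] ← min(dist[i][j], dist[i][k] + dist[k][j]). The final matrix gives, for each (i, j), the minimum total weight of any directed path from i to j (possibly empty when i = j).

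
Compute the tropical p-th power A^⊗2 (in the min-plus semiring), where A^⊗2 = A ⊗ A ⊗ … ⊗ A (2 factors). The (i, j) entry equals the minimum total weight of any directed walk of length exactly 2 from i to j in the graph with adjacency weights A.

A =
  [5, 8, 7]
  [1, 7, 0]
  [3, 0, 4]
A^⊗2 =
  [9, 7, 8]
  [3, 0, 4]
  [1, 4, 0]

Each entry (A^⊗2)_ij equals the minimum over all length-2 walks i = v_0 → v_1 → … → v_2 = j of Σ_t A[v_t][v_{t+1}]. For example, for (i, j) = (0, 2) we minimise over 3 possible intermediate vertex sequences; the minimum is 8, attained along the walk 0 → 1 → 2.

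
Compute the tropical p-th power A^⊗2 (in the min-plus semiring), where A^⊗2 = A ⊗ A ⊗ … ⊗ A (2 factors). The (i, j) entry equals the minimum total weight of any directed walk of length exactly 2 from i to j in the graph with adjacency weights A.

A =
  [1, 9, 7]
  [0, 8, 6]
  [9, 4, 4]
A^⊗2 =
  [2, 10, 8]
  [1, 9, 7]
  [4, 8, 8]

Each entry (A^⊗2)_ij equals the minimum over all length-2 walks i = v_0 → v_1 → … → v_2 = j of Σ_t A[v_t][v_{t+1}]. For example, for (i, j) = (0, 2) we minimise over 3 possible intermediate vertex sequences; the minimum is 8, attained along the walk 0 → 0 → 2.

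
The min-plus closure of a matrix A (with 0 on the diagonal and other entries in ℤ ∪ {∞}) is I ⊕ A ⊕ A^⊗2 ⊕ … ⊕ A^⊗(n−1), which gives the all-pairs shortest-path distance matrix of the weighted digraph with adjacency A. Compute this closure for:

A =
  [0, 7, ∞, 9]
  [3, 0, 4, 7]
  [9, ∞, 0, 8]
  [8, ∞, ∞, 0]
Closure =
  [0, 7, 11, 9]
  [3, 0, 4, 7]
  [9, 16, 0, 8]
  [8, 15, 19, 0]

This is the Floyd-Warshall all-pairs shortest-path computation. For each intermediate vertex k = 0, 1, …, 3, update dist[i][j] ← min(dist[i][j], dist[i][k] + dist[k][j]). The final matrix gives, for each (i, j), the minimum total weight of any directed path from i to j (possibly empty when i = j).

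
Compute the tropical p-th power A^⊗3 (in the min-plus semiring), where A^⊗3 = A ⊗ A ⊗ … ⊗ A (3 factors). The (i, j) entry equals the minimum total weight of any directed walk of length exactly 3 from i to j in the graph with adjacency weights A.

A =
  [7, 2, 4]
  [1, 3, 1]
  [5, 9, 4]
A^⊗3 =
  [6, 5, 6]
  [4, 6, 4]
  [8, 10, 8]

Each entry (A^⊗3)_ij equals the minimum over all length-3 walks i = v_0 → v_1 → … → v_3 = j of Σ_t A[v_t][v_{t+1}]. For example, for (i, j) = (0, 2) we minimise over 9 possible intermediate vertex sequences; the minimum is 6, attained along the walk 0 → 1 → 1 → 2.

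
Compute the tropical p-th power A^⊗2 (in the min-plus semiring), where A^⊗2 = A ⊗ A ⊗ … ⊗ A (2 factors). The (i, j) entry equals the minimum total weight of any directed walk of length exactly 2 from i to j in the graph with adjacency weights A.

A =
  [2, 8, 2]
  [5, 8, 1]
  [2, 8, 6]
A^⊗2 =
  [4, 10, 4]
  [3, 9, 7]
  [4, 10, 4]

Each entry (A^⊗2)_ij equals the minimum over all length-2 walks i = v_0 → v_1 → … → v_2 = j of Σ_t A[v_t][v_{t+1}]. For example, for (i, j) = (0, 2) we minimise over 3 possible intermediate vertex sequences; the minimum is 4, attained along the walk 0 → 0 → 2.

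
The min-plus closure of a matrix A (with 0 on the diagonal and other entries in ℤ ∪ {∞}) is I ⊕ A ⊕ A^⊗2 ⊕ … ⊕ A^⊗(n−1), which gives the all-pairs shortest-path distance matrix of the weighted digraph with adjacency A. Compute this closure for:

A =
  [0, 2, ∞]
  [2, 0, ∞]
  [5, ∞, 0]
Closure =
  [0, 2, ∞]
  [2, 0, ∞]
  [5, 7, 0]

This is the Floyd-Warshall all-pairs shortest-path computation. For each intermediate vertex k = 0, 1, …, 2, update dist[i][j] ← min(dist[i][j], dist[i][k] + dist[k][j]). The final matrix gives, for each (i, j), the minimum total weight of any directed path from i to j (possibly empty when i = j).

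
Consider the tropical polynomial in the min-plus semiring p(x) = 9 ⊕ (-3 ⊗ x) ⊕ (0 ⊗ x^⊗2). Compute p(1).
p(1) = -2

A tropical monomial a ⊗ x^⊗i evaluates to a + i · x. Evaluating each term at x = 1:
  Term 0 contributes 9 + 0 · 1 = 9
  Term 1 contributes -3 + 1 · 1 = -2
  Term 2 contributes 0 + 2 · 1 = 2
p(1) = ⊕ of these = min[9, -2, 2] = -2.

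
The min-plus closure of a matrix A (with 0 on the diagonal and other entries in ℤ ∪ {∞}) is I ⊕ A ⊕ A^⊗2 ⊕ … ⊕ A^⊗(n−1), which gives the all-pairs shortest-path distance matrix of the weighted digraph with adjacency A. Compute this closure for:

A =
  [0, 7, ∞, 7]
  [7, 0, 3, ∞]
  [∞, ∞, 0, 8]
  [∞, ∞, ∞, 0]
Closure =
  [0, 7, 10, 7]
  [7, 0, 3, 11]
  [∞, ∞, 0, 8]
  [∞, ∞, ∞, 0]

This is the Floyd-Warshall all-pairs shortest-path computation. For each intermediate vertex k = 0, 1, …, 3, update dist[i][j] ← min(dist[i][j], dist[i][k] + dist[k][j]). The final matrix gives, for each (i, j), the minimum total weight of any directed path from i to j (possibly empty when i = j).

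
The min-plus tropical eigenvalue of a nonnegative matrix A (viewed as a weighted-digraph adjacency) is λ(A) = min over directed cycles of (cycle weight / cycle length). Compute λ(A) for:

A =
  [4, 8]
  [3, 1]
λ(A) = 1

Enumerate directed cycles and compute their means (weight / length). Sample:
  cycle 0 → 0: weight = 4, length = 1, mean = 4/1 ≈ 4.000
  cycle 1 → 1: weight = 1, length = 1, mean = 1/1 ≈ 1.000
  cycle 0 → 1 → 0: weight = 11, length = 2, mean = 11/2 ≈ 5.500
  cycle 1 → 0 → 1: weight = 11, length = 2, mean = 11/2 ≈ 5.500
Minimum mean = 1.000, attained e.g. along the cycle 1 → 1 with weight 1 and length 1. So λ(A) = 1/1 = 1.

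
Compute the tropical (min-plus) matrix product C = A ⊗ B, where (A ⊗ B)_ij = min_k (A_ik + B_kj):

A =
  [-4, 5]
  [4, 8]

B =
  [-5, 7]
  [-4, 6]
A ⊗ B =
  [-9, 3]
  [-1, 11]

Apply the min-plus product entry-by-entry:
  C[0][0] = min over k of (A[0][0] + B[0][0] = -4 + -5 = -9, A[0][1] + B[1][0] = 5 + -4 = 1) = -9 (attained at k = 0)
  C[0][1] = min over k of (A[0][0] + B[0][1] = -4 + 7 = 3, A[0][1] + B[1][1] = 5 + 6 = 11) = 3 (attained at k = 0)
  C[1][0] = min over k of (A[1][0] + B[0][0] = 4 + -5 = -1, A[1][1] + B[1][0] = 8 + -4 = 4) = -1 (attained at k = 0)
  C[1][1] = min over k of (A[1][0] + B[0][1] = 4 + 7 = 11, A[1][1] + B[1][1] = 8 + 6 = 14) = 11 (attained at k = 0)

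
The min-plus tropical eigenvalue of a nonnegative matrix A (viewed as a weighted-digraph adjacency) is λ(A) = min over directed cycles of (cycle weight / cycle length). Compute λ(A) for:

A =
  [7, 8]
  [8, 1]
λ(A) = 1

Enumerate directed cycles and compute their means (weight / length). Sample:
  cycle 0 → 0: weight = 7, length = 1, mean = 7/1 ≈ 7.000
  cycle 1 → 1: weight = 1, length = 1, mean = 1/1 ≈ 1.000
  cycle 0 → 1 → 0: weight = 16, length = 2, mean = 16/2 ≈ 8.000
  cycle 1 → 0 → 1: weight = 16, length = 2, mean = 16/2 ≈ 8.000
Minimum mean = 1.000, attained e.g. along the cycle 1 → 1 with weight 1 and length 1. So λ(A) = 1/1 = 1.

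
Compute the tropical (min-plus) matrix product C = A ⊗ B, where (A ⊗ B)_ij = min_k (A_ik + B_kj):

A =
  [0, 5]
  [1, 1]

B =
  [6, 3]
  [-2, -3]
A ⊗ B =
  [3, 2]
  [-1, -2]

Apply the min-plus product entry-by-entry:
  C[0][0] = min over k of (A[0][0] + B[0][0] = 0 + 6 = 6, A[0][1] + B[1][0] = 5 + -2 = 3) = 3 (attained at k = 1)
  C[0][1] = min over k of (A[0][0] + B[0][1] = 0 + 3 = 3, A[0][1] + B[1][1] = 5 + -3 = 2) = 2 (attained at k = 1)
  C[1][0] = min over k of (A[1][0] + B[0][0] = 1 + 6 = 7, A[1][1] + B[1][0] = 1 + -2 = -1) = -1 (attained at k = 1)
  C[1][1] = min over k of (A[1][0] + B[0][1] = 1 + 3 = 4, A[1][1] + B[1][1] = 1 + -3 = -2) = -2 (attained at k = 1)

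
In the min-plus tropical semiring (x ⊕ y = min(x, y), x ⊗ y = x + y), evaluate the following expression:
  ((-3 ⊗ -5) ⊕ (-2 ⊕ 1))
((-3 ⊗ -5) ⊕ (-2 ⊕ 1)) = -8

Expand innermost to outermost. Recall ⊕ takes the minimum of its arguments and ⊗ takes their sum. Working out the expression ((-3 ⊗ -5) ⊕ (-2 ⊕ 1)) gives -8.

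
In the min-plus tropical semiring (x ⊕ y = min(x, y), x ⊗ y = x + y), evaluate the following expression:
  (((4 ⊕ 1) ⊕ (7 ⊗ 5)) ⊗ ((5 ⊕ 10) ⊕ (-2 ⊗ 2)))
(((4 ⊕ 1) ⊕ (7 ⊗ 5)) ⊗ ((5 ⊕ 10) ⊕ (-2 ⊗ 2))) = 1

Expand innermost to outermost. Recall ⊕ takes the minimum of its arguments and ⊗ takes their sum. Working out the expression (((4 ⊕ 1) ⊕ (7 ⊗ 5)) ⊗ ((5 ⊕ 10) ⊕ (-2 ⊗ 2))) gives 1.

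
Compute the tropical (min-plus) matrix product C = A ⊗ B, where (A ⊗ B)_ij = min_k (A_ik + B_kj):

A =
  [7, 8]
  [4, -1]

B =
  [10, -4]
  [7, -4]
A ⊗ B =
  [15, 3]
  [6, -5]

Apply the min-plus product entry-by-entry:
  C[0][0] = min over k of (A[0][0] + B[0][0] = 7 + 10 = 17, A[0][1] + B[1][0] = 8 + 7 = 15) = 15 (attained at k = 1)
  C[0][1] = min over k of (A[0][0] + B[0][1] = 7 + -4 = 3, A[0][1] + B[1][1] = 8 + -4 = 4) = 3 (attained at k = 0)
  C[1][0] = min over k of (A[1][0] + B[0][0] = 4 + 10 = 14, A[1][1] + B[1][0] = -1 + 7 = 6) = 6 (attained at k = 1)
  C[1][1] = min over k of (A[1][0] + B[0][1] = 4 + -4 = 0, A[1][1] + B[1][1] = -1 + -4 = -5) = -5 (attained at k = 1)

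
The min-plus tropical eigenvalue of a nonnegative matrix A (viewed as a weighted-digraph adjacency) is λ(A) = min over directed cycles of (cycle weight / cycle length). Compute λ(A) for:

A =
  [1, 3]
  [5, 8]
λ(A) = 1

Enumerate directed cycles and compute their means (weight / length). Sample:
  cycle 0 → 0: weight = 1, length = 1, mean = 1/1 ≈ 1.000
  cycle 1 → 1: weight = 8, length = 1, mean = 8/1 ≈ 8.000
  cycle 0 → 1 → 0: weight = 8, length = 2, mean = 8/2 ≈ 4.000
  cycle 1 → 0 → 1: weight = 8, length = 2, mean = 8/2 ≈ 4.000
Minimum mean = 1.000, attained e.g. along the cycle 0 → 0 with weight 1 and length 1. So λ(A) = 1/1 = 1.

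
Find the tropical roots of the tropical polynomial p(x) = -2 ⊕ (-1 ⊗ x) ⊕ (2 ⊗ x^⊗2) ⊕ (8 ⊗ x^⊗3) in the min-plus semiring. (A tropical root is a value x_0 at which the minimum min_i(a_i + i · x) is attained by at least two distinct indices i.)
Roots: {-6, -3, -1}

Each tropical root is a break point of the lower envelope of the lines y = a_i + i · x (there are 4 lines, with slopes 0, 1, ..., 3). Only the lines that attain the minimum somewhere contribute to roots; other lines are dominated. Here the surviving (envelope) indices are i = 3, i = 2, i = 1, i = 0.
Intersections between consecutive envelope lines give the roots: for adjacent envelope indices i < j the intersection is x = (a_i − a_j) / (j − i). Reading off the sorted break points: {-6, -3, -1}.
Verification: at each break x_0, at least two indices attain the minimum of min_i(a_i + i · x_0).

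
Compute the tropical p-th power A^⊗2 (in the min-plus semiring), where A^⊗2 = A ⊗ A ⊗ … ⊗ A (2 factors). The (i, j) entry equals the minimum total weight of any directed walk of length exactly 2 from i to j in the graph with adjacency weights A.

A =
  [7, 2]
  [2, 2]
A^⊗2 =
  [4, 4]
  [4, 4]

Each entry (A^⊗2)_ij equals the minimum over all length-2 walks i = v_0 → v_1 → … → v_2 = j of Σ_t A[v_t][v_{t+1}]. For example, for (i, j) = (0, 1) we minimise over 2 possible intermediate vertex sequences; the minimum is 4, attained along the walk 0 → 1 → 1.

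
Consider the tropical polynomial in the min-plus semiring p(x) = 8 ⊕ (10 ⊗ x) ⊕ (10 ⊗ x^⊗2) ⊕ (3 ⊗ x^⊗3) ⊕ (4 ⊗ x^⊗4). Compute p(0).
p(0) = 3

A tropical monomial a ⊗ x^⊗i evaluates to a + i · x. Evaluating each term at x = 0:
  Term 0 contributes 8 + 0 · 0 = 8
  Term 1 contributes 10 + 1 · 0 = 10
  Term 2 contributes 10 + 2 · 0 = 10
  Term 3 contributes 3 + 3 · 0 = 3
  Term 4 contributes 4 + 4 · 0 = 4
p(0) = ⊕ of these = min[8, 10, 10, 3, 4] = 3.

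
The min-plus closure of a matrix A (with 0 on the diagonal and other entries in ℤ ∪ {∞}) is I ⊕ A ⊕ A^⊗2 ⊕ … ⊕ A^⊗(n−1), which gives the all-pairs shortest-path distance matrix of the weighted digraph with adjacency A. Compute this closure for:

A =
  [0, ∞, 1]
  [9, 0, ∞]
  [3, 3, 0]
Closure =
  [0, 4, 1]
  [9, 0, 10]
  [3, 3, 0]

This is the Floyd-Warshall all-pairs shortest-path computation. For each intermediate vertex k = 0, 1, …, 2, update dist[i][j] ← min(dist[i][j], dist[i][k] + dist[k][j]). The final matrix gives, for each (i, j), the minimum total weight of any directed path from i to j (possibly empty when i = j).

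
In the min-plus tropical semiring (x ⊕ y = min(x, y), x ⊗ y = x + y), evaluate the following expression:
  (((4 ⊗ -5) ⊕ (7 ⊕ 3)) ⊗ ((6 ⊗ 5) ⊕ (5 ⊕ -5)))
(((4 ⊗ -5) ⊕ (7 ⊕ 3)) ⊗ ((6 ⊗ 5) ⊕ (5 ⊕ -5))) = -6

Expand innermost to outermost. Recall ⊕ takes the minimum of its arguments and ⊗ takes their sum. Working out the expression (((4 ⊗ -5) ⊕ (7 ⊕ 3)) ⊗ ((6 ⊗ 5) ⊕ (5 ⊕ -5))) gives -6.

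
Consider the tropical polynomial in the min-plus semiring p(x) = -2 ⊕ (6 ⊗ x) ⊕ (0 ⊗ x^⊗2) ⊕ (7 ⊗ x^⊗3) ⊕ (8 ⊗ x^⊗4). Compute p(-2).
p(-2) = -4

A tropical monomial a ⊗ x^⊗i evaluates to a + i · x. Evaluating each term at x = -2:
  Term 0 contributes -2 + 0 · -2 = -2
  Term 1 contributes 6 + 1 · -2 = 4
  Term 2 contributes 0 + 2 · -2 = -4
  Term 3 contributes 7 + 3 · -2 = 1
  Term 4 contributes 8 + 4 · -2 = 0
p(-2) = ⊕ of these = min[-2, 4, -4, 1, 0] = -4.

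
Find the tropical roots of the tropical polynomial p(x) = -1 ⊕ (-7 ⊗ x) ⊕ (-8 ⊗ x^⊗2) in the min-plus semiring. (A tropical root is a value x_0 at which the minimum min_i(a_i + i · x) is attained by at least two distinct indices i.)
Roots: {1, 6}

Each tropical root is a break point of the lower envelope of the lines y = a_i + i · x (there are 3 lines, with slopes 0, 1, ..., 2). Only the lines that attain the minimum somewhere contribute to roots; other lines are dominated. Here the surviving (envelope) indices are i = 2, i = 1, i = 0.
Intersections between consecutive envelope lines give the roots: for adjacent envelope indices i < j the intersection is x = (a_i − a_j) / (j − i). Reading off the sorted break points: {1, 6}.
Verification: at each break x_0, at least two indices attain the minimum of min_i(a_i + i · x_0).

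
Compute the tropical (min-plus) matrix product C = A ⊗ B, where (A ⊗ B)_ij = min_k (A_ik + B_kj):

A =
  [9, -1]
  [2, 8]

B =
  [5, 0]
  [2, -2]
A ⊗ B =
  [1, -3]
  [7, 2]

Apply the min-plus product entry-by-entry:
  C[0][0] = min over k of (A[0][0] + B[0][0] = 9 + 5 = 14, A[0][1] + B[1][0] = -1 + 2 = 1) = 1 (attained at k = 1)
  C[0][1] = min over k of (A[0][0] + B[0][1] = 9 + 0 = 9, A[0][1] + B[1][1] = -1 + -2 = -3) = -3 (attained at k = 1)
  C[1][0] = min over k of (A[1][0] + B[0][0] = 2 + 5 = 7, A[1][1] + B[1][0] = 8 + 2 = 10) = 7 (attained at k = 0)
  C[1][1] = min over k of (A[1][0] + B[0][1] = 2 + 0 = 2, A[1][1] + B[1][1] = 8 + -2 = 6) = 2 (attained at k = 0)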